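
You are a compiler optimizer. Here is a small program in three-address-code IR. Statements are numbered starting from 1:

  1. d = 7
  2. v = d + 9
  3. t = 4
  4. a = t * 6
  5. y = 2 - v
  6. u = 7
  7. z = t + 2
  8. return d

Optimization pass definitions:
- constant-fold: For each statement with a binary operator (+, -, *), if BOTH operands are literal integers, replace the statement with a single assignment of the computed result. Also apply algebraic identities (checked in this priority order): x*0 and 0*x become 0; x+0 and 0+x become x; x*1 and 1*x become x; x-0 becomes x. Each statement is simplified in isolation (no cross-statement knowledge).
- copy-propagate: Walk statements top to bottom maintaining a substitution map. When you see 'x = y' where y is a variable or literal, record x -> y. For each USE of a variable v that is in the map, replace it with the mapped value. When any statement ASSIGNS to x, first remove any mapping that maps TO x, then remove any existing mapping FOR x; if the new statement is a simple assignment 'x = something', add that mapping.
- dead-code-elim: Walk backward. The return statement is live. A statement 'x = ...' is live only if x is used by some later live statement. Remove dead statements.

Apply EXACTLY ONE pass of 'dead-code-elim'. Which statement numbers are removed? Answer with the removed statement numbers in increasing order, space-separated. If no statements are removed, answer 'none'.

Answer: 2 3 4 5 6 7

Derivation:
Backward liveness scan:
Stmt 1 'd = 7': KEEP (d is live); live-in = []
Stmt 2 'v = d + 9': DEAD (v not in live set ['d'])
Stmt 3 't = 4': DEAD (t not in live set ['d'])
Stmt 4 'a = t * 6': DEAD (a not in live set ['d'])
Stmt 5 'y = 2 - v': DEAD (y not in live set ['d'])
Stmt 6 'u = 7': DEAD (u not in live set ['d'])
Stmt 7 'z = t + 2': DEAD (z not in live set ['d'])
Stmt 8 'return d': KEEP (return); live-in = ['d']
Removed statement numbers: [2, 3, 4, 5, 6, 7]
Surviving IR:
  d = 7
  return d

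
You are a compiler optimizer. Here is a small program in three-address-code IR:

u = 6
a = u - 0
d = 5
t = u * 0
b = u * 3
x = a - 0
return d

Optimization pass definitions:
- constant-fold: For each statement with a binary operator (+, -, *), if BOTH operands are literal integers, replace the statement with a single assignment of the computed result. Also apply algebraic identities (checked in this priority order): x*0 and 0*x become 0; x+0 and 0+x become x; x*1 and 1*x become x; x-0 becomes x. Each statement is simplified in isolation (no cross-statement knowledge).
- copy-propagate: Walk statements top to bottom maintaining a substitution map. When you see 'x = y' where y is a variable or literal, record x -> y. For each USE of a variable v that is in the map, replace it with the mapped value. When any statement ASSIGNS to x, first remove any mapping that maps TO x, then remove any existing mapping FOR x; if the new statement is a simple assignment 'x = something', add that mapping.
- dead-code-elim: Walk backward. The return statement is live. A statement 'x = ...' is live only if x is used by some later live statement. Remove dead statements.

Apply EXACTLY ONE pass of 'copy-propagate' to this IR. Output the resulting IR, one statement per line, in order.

Answer: u = 6
a = 6 - 0
d = 5
t = 6 * 0
b = 6 * 3
x = a - 0
return 5

Derivation:
Applying copy-propagate statement-by-statement:
  [1] u = 6  (unchanged)
  [2] a = u - 0  -> a = 6 - 0
  [3] d = 5  (unchanged)
  [4] t = u * 0  -> t = 6 * 0
  [5] b = u * 3  -> b = 6 * 3
  [6] x = a - 0  (unchanged)
  [7] return d  -> return 5
Result (7 stmts):
  u = 6
  a = 6 - 0
  d = 5
  t = 6 * 0
  b = 6 * 3
  x = a - 0
  return 5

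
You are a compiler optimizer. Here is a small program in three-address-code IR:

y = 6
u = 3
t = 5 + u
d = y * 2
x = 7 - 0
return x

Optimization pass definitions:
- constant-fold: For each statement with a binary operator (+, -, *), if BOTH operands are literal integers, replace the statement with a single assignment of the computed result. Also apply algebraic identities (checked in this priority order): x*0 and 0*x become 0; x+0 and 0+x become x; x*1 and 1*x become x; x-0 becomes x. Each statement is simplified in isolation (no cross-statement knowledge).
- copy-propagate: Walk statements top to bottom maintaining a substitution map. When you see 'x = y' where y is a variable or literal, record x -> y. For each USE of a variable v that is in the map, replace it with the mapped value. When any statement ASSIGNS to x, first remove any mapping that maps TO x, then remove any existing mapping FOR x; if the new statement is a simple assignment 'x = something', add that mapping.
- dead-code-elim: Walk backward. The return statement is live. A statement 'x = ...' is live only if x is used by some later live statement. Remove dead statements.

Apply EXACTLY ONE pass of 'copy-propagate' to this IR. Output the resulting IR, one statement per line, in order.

Applying copy-propagate statement-by-statement:
  [1] y = 6  (unchanged)
  [2] u = 3  (unchanged)
  [3] t = 5 + u  -> t = 5 + 3
  [4] d = y * 2  -> d = 6 * 2
  [5] x = 7 - 0  (unchanged)
  [6] return x  (unchanged)
Result (6 stmts):
  y = 6
  u = 3
  t = 5 + 3
  d = 6 * 2
  x = 7 - 0
  return x

Answer: y = 6
u = 3
t = 5 + 3
d = 6 * 2
x = 7 - 0
return x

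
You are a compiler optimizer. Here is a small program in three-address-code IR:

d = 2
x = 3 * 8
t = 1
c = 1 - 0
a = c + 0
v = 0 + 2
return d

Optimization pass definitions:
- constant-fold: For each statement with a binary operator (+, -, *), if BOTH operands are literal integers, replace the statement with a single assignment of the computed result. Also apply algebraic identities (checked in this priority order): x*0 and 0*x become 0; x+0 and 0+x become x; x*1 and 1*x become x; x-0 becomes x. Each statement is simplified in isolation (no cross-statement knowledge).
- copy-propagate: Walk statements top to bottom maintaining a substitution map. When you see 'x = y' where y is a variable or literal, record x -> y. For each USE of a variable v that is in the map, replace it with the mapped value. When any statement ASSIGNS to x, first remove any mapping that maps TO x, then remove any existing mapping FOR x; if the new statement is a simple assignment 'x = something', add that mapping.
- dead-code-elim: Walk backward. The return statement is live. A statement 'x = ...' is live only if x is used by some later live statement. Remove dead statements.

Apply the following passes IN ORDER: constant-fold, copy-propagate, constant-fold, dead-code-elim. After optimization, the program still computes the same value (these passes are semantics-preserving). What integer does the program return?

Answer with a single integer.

Answer: 2

Derivation:
Initial IR:
  d = 2
  x = 3 * 8
  t = 1
  c = 1 - 0
  a = c + 0
  v = 0 + 2
  return d
After constant-fold (7 stmts):
  d = 2
  x = 24
  t = 1
  c = 1
  a = c
  v = 2
  return d
After copy-propagate (7 stmts):
  d = 2
  x = 24
  t = 1
  c = 1
  a = 1
  v = 2
  return 2
After constant-fold (7 stmts):
  d = 2
  x = 24
  t = 1
  c = 1
  a = 1
  v = 2
  return 2
After dead-code-elim (1 stmts):
  return 2
Evaluate:
  d = 2  =>  d = 2
  x = 3 * 8  =>  x = 24
  t = 1  =>  t = 1
  c = 1 - 0  =>  c = 1
  a = c + 0  =>  a = 1
  v = 0 + 2  =>  v = 2
  return d = 2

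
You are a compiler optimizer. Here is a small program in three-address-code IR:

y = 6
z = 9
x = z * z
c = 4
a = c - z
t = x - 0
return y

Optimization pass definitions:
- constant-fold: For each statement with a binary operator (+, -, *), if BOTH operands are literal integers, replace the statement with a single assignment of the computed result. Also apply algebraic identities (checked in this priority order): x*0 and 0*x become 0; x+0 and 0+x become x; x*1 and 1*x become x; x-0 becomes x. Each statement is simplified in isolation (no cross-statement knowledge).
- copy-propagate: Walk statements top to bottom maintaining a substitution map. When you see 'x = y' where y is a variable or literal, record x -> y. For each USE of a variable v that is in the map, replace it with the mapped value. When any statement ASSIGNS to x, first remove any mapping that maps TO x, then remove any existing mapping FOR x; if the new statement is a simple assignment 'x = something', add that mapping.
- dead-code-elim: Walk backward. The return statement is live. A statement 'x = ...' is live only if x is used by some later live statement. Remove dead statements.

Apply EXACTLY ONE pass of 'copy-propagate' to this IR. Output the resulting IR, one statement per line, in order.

Applying copy-propagate statement-by-statement:
  [1] y = 6  (unchanged)
  [2] z = 9  (unchanged)
  [3] x = z * z  -> x = 9 * 9
  [4] c = 4  (unchanged)
  [5] a = c - z  -> a = 4 - 9
  [6] t = x - 0  (unchanged)
  [7] return y  -> return 6
Result (7 stmts):
  y = 6
  z = 9
  x = 9 * 9
  c = 4
  a = 4 - 9
  t = x - 0
  return 6

Answer: y = 6
z = 9
x = 9 * 9
c = 4
a = 4 - 9
t = x - 0
return 6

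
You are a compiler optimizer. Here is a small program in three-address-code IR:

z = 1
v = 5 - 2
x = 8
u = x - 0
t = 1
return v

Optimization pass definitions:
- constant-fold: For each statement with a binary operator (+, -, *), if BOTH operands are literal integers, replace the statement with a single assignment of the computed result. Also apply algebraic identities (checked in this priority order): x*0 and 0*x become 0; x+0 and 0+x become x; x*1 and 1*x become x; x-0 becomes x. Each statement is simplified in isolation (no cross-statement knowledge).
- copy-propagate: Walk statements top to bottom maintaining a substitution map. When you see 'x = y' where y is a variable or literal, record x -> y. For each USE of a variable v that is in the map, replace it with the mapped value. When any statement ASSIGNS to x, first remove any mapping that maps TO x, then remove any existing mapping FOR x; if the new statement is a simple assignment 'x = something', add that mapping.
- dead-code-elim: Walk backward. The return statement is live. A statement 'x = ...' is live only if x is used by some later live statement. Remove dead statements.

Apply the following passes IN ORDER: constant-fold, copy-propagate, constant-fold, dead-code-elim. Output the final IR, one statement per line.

Answer: return 3

Derivation:
Initial IR:
  z = 1
  v = 5 - 2
  x = 8
  u = x - 0
  t = 1
  return v
After constant-fold (6 stmts):
  z = 1
  v = 3
  x = 8
  u = x
  t = 1
  return v
After copy-propagate (6 stmts):
  z = 1
  v = 3
  x = 8
  u = 8
  t = 1
  return 3
After constant-fold (6 stmts):
  z = 1
  v = 3
  x = 8
  u = 8
  t = 1
  return 3
After dead-code-elim (1 stmts):
  return 3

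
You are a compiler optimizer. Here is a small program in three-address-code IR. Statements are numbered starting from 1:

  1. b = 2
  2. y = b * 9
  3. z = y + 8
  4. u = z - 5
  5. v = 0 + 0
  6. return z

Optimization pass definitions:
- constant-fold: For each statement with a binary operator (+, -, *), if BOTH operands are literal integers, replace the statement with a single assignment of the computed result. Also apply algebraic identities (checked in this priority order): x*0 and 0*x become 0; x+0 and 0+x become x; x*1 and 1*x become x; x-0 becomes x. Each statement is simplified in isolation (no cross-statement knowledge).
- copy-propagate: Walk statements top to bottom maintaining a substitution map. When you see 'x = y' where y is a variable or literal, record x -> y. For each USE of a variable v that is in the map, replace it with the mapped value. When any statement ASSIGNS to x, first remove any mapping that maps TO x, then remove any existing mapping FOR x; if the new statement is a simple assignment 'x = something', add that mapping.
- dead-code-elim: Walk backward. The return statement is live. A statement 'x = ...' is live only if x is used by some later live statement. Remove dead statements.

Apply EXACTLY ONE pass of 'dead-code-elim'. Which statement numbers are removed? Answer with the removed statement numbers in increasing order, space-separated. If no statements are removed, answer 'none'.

Answer: 4 5

Derivation:
Backward liveness scan:
Stmt 1 'b = 2': KEEP (b is live); live-in = []
Stmt 2 'y = b * 9': KEEP (y is live); live-in = ['b']
Stmt 3 'z = y + 8': KEEP (z is live); live-in = ['y']
Stmt 4 'u = z - 5': DEAD (u not in live set ['z'])
Stmt 5 'v = 0 + 0': DEAD (v not in live set ['z'])
Stmt 6 'return z': KEEP (return); live-in = ['z']
Removed statement numbers: [4, 5]
Surviving IR:
  b = 2
  y = b * 9
  z = y + 8
  return z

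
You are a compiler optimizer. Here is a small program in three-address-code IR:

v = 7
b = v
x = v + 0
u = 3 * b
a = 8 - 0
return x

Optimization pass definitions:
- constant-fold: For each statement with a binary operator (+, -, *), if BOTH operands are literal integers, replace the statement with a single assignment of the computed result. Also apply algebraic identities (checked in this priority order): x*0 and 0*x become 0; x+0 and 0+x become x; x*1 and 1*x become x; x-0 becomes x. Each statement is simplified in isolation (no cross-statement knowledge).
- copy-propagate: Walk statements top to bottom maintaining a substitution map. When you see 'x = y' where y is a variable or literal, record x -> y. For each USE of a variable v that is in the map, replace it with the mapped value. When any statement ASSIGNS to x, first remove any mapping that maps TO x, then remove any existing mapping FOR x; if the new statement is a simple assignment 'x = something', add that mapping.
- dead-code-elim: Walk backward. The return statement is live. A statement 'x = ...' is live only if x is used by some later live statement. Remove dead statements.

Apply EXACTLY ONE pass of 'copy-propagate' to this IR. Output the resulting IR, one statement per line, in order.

Applying copy-propagate statement-by-statement:
  [1] v = 7  (unchanged)
  [2] b = v  -> b = 7
  [3] x = v + 0  -> x = 7 + 0
  [4] u = 3 * b  -> u = 3 * 7
  [5] a = 8 - 0  (unchanged)
  [6] return x  (unchanged)
Result (6 stmts):
  v = 7
  b = 7
  x = 7 + 0
  u = 3 * 7
  a = 8 - 0
  return x

Answer: v = 7
b = 7
x = 7 + 0
u = 3 * 7
a = 8 - 0
return x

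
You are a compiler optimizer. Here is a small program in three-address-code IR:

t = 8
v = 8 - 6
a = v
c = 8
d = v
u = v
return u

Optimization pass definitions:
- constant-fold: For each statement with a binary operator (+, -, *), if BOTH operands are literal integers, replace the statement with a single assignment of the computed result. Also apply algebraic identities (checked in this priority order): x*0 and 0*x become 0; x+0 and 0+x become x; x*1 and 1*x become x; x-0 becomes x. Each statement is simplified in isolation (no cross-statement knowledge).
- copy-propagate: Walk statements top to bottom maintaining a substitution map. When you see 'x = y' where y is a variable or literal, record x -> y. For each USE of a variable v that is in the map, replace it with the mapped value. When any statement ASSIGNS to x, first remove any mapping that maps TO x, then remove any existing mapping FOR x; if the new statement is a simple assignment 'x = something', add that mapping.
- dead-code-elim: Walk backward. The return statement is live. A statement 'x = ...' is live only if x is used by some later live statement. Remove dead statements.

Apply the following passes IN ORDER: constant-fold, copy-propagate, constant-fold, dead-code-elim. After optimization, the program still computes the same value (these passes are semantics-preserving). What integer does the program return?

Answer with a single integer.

Initial IR:
  t = 8
  v = 8 - 6
  a = v
  c = 8
  d = v
  u = v
  return u
After constant-fold (7 stmts):
  t = 8
  v = 2
  a = v
  c = 8
  d = v
  u = v
  return u
After copy-propagate (7 stmts):
  t = 8
  v = 2
  a = 2
  c = 8
  d = 2
  u = 2
  return 2
After constant-fold (7 stmts):
  t = 8
  v = 2
  a = 2
  c = 8
  d = 2
  u = 2
  return 2
After dead-code-elim (1 stmts):
  return 2
Evaluate:
  t = 8  =>  t = 8
  v = 8 - 6  =>  v = 2
  a = v  =>  a = 2
  c = 8  =>  c = 8
  d = v  =>  d = 2
  u = v  =>  u = 2
  return u = 2

Answer: 2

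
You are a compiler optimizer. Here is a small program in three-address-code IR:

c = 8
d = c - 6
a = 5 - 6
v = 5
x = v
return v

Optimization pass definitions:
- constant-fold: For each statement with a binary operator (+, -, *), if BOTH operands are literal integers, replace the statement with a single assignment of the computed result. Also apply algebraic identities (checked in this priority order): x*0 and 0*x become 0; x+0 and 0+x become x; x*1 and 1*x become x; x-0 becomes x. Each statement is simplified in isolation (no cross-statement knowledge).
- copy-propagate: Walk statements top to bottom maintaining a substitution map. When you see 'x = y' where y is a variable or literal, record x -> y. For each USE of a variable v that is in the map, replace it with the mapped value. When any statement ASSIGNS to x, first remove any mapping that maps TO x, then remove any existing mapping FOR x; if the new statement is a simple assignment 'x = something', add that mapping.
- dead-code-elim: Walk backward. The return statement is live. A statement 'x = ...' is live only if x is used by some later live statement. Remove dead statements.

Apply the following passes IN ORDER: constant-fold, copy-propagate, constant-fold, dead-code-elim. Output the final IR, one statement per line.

Initial IR:
  c = 8
  d = c - 6
  a = 5 - 6
  v = 5
  x = v
  return v
After constant-fold (6 stmts):
  c = 8
  d = c - 6
  a = -1
  v = 5
  x = v
  return v
After copy-propagate (6 stmts):
  c = 8
  d = 8 - 6
  a = -1
  v = 5
  x = 5
  return 5
After constant-fold (6 stmts):
  c = 8
  d = 2
  a = -1
  v = 5
  x = 5
  return 5
After dead-code-elim (1 stmts):
  return 5

Answer: return 5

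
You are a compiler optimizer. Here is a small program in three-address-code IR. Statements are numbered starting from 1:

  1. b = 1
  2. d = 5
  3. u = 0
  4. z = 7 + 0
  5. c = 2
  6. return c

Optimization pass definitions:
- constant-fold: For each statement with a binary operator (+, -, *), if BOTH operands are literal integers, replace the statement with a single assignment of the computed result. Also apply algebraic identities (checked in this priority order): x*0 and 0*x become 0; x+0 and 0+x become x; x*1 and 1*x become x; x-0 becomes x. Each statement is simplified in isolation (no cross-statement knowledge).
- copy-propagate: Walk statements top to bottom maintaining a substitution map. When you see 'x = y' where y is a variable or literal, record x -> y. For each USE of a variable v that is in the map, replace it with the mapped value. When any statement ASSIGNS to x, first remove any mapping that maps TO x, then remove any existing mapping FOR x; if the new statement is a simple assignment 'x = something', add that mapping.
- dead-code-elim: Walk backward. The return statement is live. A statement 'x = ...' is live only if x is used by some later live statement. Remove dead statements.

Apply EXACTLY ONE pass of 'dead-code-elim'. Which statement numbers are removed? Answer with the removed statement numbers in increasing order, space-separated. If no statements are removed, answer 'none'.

Backward liveness scan:
Stmt 1 'b = 1': DEAD (b not in live set [])
Stmt 2 'd = 5': DEAD (d not in live set [])
Stmt 3 'u = 0': DEAD (u not in live set [])
Stmt 4 'z = 7 + 0': DEAD (z not in live set [])
Stmt 5 'c = 2': KEEP (c is live); live-in = []
Stmt 6 'return c': KEEP (return); live-in = ['c']
Removed statement numbers: [1, 2, 3, 4]
Surviving IR:
  c = 2
  return c

Answer: 1 2 3 4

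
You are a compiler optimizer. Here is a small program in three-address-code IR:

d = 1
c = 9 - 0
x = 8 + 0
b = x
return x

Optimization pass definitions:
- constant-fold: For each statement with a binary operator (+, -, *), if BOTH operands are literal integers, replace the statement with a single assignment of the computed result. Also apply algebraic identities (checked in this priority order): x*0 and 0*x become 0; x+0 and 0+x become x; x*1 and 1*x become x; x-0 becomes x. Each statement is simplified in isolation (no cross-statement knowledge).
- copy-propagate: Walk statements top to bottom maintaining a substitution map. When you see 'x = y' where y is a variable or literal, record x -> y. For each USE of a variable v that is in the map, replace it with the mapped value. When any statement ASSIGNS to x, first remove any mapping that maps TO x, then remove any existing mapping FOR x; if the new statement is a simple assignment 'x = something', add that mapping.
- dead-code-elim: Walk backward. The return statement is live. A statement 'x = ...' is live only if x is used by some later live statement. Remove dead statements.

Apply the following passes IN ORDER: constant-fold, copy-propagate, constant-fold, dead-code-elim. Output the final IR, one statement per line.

Initial IR:
  d = 1
  c = 9 - 0
  x = 8 + 0
  b = x
  return x
After constant-fold (5 stmts):
  d = 1
  c = 9
  x = 8
  b = x
  return x
After copy-propagate (5 stmts):
  d = 1
  c = 9
  x = 8
  b = 8
  return 8
After constant-fold (5 stmts):
  d = 1
  c = 9
  x = 8
  b = 8
  return 8
After dead-code-elim (1 stmts):
  return 8

Answer: return 8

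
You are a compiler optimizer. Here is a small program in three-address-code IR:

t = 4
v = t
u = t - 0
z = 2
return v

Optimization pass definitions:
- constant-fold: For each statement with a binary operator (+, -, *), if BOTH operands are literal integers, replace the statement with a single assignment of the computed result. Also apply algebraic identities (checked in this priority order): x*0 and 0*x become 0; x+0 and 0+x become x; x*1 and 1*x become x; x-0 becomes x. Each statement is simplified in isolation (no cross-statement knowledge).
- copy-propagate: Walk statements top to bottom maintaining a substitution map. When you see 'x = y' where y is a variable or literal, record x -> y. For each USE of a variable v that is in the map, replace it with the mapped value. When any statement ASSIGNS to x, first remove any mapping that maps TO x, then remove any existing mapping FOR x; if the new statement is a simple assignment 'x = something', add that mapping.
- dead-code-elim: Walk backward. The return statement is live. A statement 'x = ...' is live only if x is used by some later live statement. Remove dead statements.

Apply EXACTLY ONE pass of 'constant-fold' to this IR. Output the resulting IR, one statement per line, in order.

Applying constant-fold statement-by-statement:
  [1] t = 4  (unchanged)
  [2] v = t  (unchanged)
  [3] u = t - 0  -> u = t
  [4] z = 2  (unchanged)
  [5] return v  (unchanged)
Result (5 stmts):
  t = 4
  v = t
  u = t
  z = 2
  return v

Answer: t = 4
v = t
u = t
z = 2
return v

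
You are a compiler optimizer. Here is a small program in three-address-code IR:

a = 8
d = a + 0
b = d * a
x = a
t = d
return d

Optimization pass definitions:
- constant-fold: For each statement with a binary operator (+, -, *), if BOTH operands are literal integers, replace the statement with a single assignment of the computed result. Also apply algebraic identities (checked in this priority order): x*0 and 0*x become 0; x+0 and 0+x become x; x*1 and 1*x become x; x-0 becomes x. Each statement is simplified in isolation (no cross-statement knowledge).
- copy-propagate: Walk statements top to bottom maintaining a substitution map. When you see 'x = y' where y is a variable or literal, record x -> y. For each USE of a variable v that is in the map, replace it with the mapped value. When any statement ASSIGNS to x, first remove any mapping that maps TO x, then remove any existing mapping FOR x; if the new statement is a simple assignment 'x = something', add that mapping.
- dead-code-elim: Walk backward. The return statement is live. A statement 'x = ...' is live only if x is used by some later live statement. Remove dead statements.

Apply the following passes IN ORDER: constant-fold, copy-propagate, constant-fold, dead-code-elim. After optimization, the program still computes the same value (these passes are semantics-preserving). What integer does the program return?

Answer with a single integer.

Initial IR:
  a = 8
  d = a + 0
  b = d * a
  x = a
  t = d
  return d
After constant-fold (6 stmts):
  a = 8
  d = a
  b = d * a
  x = a
  t = d
  return d
After copy-propagate (6 stmts):
  a = 8
  d = 8
  b = 8 * 8
  x = 8
  t = 8
  return 8
After constant-fold (6 stmts):
  a = 8
  d = 8
  b = 64
  x = 8
  t = 8
  return 8
After dead-code-elim (1 stmts):
  return 8
Evaluate:
  a = 8  =>  a = 8
  d = a + 0  =>  d = 8
  b = d * a  =>  b = 64
  x = a  =>  x = 8
  t = d  =>  t = 8
  return d = 8

Answer: 8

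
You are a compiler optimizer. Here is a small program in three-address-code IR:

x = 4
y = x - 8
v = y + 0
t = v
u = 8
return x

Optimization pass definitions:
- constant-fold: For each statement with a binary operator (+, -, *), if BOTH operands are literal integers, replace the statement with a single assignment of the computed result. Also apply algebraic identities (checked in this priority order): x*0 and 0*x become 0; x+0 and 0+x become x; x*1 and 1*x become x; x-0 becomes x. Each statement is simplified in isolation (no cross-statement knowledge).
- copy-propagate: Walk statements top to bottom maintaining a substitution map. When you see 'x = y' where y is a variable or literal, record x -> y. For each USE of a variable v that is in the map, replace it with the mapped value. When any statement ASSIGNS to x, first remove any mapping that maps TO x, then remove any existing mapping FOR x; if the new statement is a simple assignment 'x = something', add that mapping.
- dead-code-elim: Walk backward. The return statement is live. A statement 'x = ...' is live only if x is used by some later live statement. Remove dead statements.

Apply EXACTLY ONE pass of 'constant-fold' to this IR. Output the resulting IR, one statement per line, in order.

Applying constant-fold statement-by-statement:
  [1] x = 4  (unchanged)
  [2] y = x - 8  (unchanged)
  [3] v = y + 0  -> v = y
  [4] t = v  (unchanged)
  [5] u = 8  (unchanged)
  [6] return x  (unchanged)
Result (6 stmts):
  x = 4
  y = x - 8
  v = y
  t = v
  u = 8
  return x

Answer: x = 4
y = x - 8
v = y
t = v
u = 8
return x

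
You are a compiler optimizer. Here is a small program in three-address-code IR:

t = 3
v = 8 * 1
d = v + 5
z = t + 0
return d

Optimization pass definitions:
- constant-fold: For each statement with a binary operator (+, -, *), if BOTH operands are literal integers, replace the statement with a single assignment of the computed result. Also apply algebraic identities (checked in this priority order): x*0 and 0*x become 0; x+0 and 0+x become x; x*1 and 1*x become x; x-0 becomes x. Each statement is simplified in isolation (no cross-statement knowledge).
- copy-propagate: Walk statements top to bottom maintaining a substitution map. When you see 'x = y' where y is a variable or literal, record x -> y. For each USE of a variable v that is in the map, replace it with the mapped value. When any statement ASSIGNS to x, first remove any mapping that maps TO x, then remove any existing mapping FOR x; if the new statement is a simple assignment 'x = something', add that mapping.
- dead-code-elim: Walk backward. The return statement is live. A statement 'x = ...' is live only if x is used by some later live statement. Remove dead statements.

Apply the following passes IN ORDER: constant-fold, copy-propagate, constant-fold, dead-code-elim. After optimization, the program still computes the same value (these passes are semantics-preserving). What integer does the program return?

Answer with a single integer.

Answer: 13

Derivation:
Initial IR:
  t = 3
  v = 8 * 1
  d = v + 5
  z = t + 0
  return d
After constant-fold (5 stmts):
  t = 3
  v = 8
  d = v + 5
  z = t
  return d
After copy-propagate (5 stmts):
  t = 3
  v = 8
  d = 8 + 5
  z = 3
  return d
After constant-fold (5 stmts):
  t = 3
  v = 8
  d = 13
  z = 3
  return d
After dead-code-elim (2 stmts):
  d = 13
  return d
Evaluate:
  t = 3  =>  t = 3
  v = 8 * 1  =>  v = 8
  d = v + 5  =>  d = 13
  z = t + 0  =>  z = 3
  return d = 13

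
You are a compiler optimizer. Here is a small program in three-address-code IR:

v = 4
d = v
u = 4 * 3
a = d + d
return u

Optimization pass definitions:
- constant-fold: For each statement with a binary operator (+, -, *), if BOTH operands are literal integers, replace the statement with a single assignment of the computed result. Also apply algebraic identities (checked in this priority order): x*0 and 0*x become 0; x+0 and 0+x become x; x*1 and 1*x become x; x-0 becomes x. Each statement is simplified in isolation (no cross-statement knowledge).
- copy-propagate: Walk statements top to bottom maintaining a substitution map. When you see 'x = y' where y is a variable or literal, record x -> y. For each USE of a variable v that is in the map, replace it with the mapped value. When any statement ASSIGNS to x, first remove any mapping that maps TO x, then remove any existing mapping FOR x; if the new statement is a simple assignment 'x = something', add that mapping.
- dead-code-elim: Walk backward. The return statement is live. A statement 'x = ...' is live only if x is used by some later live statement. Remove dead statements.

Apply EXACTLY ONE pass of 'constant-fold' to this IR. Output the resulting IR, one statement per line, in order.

Answer: v = 4
d = v
u = 12
a = d + d
return u

Derivation:
Applying constant-fold statement-by-statement:
  [1] v = 4  (unchanged)
  [2] d = v  (unchanged)
  [3] u = 4 * 3  -> u = 12
  [4] a = d + d  (unchanged)
  [5] return u  (unchanged)
Result (5 stmts):
  v = 4
  d = v
  u = 12
  a = d + d
  return u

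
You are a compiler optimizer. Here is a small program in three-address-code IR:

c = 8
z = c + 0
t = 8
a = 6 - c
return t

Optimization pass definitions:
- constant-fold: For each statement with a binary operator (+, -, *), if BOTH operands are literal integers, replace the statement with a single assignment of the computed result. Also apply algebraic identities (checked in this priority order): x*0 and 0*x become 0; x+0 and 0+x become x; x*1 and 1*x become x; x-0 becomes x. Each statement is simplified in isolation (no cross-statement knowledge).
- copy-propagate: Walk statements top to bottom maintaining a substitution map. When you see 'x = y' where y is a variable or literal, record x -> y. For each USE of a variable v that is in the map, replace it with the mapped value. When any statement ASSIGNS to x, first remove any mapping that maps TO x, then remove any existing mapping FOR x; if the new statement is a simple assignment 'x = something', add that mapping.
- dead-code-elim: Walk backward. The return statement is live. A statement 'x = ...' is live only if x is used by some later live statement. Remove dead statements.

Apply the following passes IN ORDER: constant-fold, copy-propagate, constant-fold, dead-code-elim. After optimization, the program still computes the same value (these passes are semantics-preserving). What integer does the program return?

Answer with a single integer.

Answer: 8

Derivation:
Initial IR:
  c = 8
  z = c + 0
  t = 8
  a = 6 - c
  return t
After constant-fold (5 stmts):
  c = 8
  z = c
  t = 8
  a = 6 - c
  return t
After copy-propagate (5 stmts):
  c = 8
  z = 8
  t = 8
  a = 6 - 8
  return 8
After constant-fold (5 stmts):
  c = 8
  z = 8
  t = 8
  a = -2
  return 8
After dead-code-elim (1 stmts):
  return 8
Evaluate:
  c = 8  =>  c = 8
  z = c + 0  =>  z = 8
  t = 8  =>  t = 8
  a = 6 - c  =>  a = -2
  return t = 8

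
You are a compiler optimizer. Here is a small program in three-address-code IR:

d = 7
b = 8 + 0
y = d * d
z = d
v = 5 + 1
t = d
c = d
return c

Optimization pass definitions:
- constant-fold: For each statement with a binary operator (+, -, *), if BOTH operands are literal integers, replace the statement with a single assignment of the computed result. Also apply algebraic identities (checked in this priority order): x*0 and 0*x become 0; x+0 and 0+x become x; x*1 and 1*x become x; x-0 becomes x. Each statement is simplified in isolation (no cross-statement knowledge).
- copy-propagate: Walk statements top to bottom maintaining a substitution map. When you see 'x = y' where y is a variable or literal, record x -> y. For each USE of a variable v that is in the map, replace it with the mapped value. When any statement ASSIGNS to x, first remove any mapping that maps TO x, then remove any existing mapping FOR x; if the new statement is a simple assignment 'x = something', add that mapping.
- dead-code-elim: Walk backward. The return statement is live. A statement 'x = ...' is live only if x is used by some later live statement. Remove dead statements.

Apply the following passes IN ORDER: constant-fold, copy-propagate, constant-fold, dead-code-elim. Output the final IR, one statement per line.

Initial IR:
  d = 7
  b = 8 + 0
  y = d * d
  z = d
  v = 5 + 1
  t = d
  c = d
  return c
After constant-fold (8 stmts):
  d = 7
  b = 8
  y = d * d
  z = d
  v = 6
  t = d
  c = d
  return c
After copy-propagate (8 stmts):
  d = 7
  b = 8
  y = 7 * 7
  z = 7
  v = 6
  t = 7
  c = 7
  return 7
After constant-fold (8 stmts):
  d = 7
  b = 8
  y = 49
  z = 7
  v = 6
  t = 7
  c = 7
  return 7
After dead-code-elim (1 stmts):
  return 7

Answer: return 7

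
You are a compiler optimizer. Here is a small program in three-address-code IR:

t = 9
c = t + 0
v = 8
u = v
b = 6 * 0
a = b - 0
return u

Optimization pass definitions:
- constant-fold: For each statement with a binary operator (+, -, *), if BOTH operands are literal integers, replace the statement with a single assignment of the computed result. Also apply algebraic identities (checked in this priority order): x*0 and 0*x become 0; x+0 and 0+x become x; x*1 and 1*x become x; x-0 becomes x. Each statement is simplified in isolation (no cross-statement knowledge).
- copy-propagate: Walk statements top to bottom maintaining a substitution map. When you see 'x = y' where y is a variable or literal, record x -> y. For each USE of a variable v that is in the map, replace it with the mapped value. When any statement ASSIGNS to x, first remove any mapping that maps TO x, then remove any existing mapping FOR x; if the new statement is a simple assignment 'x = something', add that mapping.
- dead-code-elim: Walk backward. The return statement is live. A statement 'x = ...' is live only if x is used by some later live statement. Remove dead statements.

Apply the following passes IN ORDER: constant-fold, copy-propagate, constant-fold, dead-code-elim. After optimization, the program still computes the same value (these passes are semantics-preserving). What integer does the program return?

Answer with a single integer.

Initial IR:
  t = 9
  c = t + 0
  v = 8
  u = v
  b = 6 * 0
  a = b - 0
  return u
After constant-fold (7 stmts):
  t = 9
  c = t
  v = 8
  u = v
  b = 0
  a = b
  return u
After copy-propagate (7 stmts):
  t = 9
  c = 9
  v = 8
  u = 8
  b = 0
  a = 0
  return 8
After constant-fold (7 stmts):
  t = 9
  c = 9
  v = 8
  u = 8
  b = 0
  a = 0
  return 8
After dead-code-elim (1 stmts):
  return 8
Evaluate:
  t = 9  =>  t = 9
  c = t + 0  =>  c = 9
  v = 8  =>  v = 8
  u = v  =>  u = 8
  b = 6 * 0  =>  b = 0
  a = b - 0  =>  a = 0
  return u = 8

Answer: 8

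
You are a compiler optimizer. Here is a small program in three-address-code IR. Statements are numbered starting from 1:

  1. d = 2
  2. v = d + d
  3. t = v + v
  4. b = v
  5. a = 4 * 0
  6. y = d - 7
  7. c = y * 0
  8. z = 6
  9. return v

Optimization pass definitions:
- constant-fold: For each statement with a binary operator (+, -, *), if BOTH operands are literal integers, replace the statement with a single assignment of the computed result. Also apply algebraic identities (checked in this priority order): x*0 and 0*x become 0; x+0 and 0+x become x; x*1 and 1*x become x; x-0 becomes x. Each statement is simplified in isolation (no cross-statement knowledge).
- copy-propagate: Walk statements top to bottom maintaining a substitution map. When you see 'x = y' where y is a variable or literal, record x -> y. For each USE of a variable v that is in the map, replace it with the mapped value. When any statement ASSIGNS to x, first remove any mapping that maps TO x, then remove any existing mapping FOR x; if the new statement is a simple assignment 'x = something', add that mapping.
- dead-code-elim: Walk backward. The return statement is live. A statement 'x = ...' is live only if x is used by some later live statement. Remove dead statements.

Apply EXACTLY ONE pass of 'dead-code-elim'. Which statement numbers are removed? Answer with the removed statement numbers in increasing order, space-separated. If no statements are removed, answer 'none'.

Backward liveness scan:
Stmt 1 'd = 2': KEEP (d is live); live-in = []
Stmt 2 'v = d + d': KEEP (v is live); live-in = ['d']
Stmt 3 't = v + v': DEAD (t not in live set ['v'])
Stmt 4 'b = v': DEAD (b not in live set ['v'])
Stmt 5 'a = 4 * 0': DEAD (a not in live set ['v'])
Stmt 6 'y = d - 7': DEAD (y not in live set ['v'])
Stmt 7 'c = y * 0': DEAD (c not in live set ['v'])
Stmt 8 'z = 6': DEAD (z not in live set ['v'])
Stmt 9 'return v': KEEP (return); live-in = ['v']
Removed statement numbers: [3, 4, 5, 6, 7, 8]
Surviving IR:
  d = 2
  v = d + d
  return v

Answer: 3 4 5 6 7 8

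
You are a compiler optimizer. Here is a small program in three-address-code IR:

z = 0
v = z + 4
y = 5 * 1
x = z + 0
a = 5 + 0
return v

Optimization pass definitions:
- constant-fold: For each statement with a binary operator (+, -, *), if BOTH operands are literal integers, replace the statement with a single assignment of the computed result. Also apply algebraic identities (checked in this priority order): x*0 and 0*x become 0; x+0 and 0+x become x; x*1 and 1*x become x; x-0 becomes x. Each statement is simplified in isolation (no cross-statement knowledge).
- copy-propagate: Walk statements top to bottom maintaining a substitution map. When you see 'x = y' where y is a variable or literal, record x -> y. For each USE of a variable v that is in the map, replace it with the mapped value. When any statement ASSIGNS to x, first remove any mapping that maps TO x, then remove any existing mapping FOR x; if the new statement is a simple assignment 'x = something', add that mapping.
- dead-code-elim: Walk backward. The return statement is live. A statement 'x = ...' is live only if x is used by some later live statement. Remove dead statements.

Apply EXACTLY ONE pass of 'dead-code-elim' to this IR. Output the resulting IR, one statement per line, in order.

Answer: z = 0
v = z + 4
return v

Derivation:
Applying dead-code-elim statement-by-statement:
  [6] return v  -> KEEP (return); live=['v']
  [5] a = 5 + 0  -> DEAD (a not live)
  [4] x = z + 0  -> DEAD (x not live)
  [3] y = 5 * 1  -> DEAD (y not live)
  [2] v = z + 4  -> KEEP; live=['z']
  [1] z = 0  -> KEEP; live=[]
Result (3 stmts):
  z = 0
  v = z + 4
  return v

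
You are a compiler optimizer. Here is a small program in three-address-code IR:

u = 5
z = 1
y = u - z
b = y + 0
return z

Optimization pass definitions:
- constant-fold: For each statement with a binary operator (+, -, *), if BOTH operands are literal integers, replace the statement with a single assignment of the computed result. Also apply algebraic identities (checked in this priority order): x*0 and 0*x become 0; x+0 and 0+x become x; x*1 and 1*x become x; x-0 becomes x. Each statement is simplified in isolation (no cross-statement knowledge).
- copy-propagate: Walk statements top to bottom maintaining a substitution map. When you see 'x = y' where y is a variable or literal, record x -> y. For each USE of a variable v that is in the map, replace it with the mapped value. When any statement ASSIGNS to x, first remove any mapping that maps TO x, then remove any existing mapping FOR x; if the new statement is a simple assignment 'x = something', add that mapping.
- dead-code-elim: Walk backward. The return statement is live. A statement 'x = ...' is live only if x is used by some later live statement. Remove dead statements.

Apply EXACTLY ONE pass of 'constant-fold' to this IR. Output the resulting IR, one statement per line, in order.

Answer: u = 5
z = 1
y = u - z
b = y
return z

Derivation:
Applying constant-fold statement-by-statement:
  [1] u = 5  (unchanged)
  [2] z = 1  (unchanged)
  [3] y = u - z  (unchanged)
  [4] b = y + 0  -> b = y
  [5] return z  (unchanged)
Result (5 stmts):
  u = 5
  z = 1
  y = u - z
  b = y
  return z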